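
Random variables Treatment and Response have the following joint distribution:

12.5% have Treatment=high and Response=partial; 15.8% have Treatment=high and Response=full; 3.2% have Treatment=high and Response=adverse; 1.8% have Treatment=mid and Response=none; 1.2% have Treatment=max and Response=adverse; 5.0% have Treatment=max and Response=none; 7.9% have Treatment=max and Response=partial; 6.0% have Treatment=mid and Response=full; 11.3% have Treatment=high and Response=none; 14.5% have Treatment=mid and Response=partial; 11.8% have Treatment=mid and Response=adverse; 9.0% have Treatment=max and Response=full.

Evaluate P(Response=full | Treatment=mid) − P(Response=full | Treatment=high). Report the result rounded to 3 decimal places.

-0.193

P(Treatment=mid) = 0.018 + 0.145 + 0.060 + 0.118 = 0.341; P(Response=full | Treatment=mid) = 0.060/0.341 = 0.1760.
P(Treatment=high) = 0.113 + 0.125 + 0.158 + 0.032 = 0.428; P(Response=full | Treatment=high) = 0.158/0.428 = 0.3692.
Difference = -0.193.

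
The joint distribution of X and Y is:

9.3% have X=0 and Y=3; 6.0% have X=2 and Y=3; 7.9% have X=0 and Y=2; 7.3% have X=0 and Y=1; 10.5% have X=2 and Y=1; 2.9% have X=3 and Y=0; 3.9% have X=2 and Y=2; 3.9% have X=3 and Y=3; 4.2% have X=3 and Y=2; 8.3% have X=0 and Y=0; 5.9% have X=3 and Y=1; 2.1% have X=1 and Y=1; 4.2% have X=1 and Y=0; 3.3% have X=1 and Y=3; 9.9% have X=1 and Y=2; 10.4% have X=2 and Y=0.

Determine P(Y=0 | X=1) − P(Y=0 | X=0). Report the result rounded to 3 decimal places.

P(X=1) = 0.042 + 0.021 + 0.099 + 0.033 = 0.195; P(Y=0 | X=1) = 0.042/0.195 = 0.2154.
P(X=0) = 0.083 + 0.073 + 0.079 + 0.093 = 0.328; P(Y=0 | X=0) = 0.083/0.328 = 0.2530.
Difference = -0.038.

-0.038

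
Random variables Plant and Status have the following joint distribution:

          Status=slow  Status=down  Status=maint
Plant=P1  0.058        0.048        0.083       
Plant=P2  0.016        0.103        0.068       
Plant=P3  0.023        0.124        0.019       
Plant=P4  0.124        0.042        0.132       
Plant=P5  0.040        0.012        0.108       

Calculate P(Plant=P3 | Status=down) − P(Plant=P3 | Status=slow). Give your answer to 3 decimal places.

0.289

P(Status=down) = 0.048 + 0.103 + 0.124 + 0.042 + 0.012 = 0.329; P(Plant=P3 | Status=down) = 0.124/0.329 = 0.3769.
P(Status=slow) = 0.058 + 0.016 + 0.023 + 0.124 + 0.040 = 0.261; P(Plant=P3 | Status=slow) = 0.023/0.261 = 0.0881.
Difference = 0.289.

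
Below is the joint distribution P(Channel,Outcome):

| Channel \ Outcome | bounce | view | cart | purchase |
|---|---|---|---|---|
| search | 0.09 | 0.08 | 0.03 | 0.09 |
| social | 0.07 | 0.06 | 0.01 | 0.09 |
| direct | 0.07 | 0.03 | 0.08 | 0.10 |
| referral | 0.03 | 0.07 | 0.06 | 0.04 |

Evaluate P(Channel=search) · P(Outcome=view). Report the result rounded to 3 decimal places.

0.070

P(Channel=search) = 0.09 + 0.08 + 0.03 + 0.09 = 0.29.
P(Outcome=view) = 0.08 + 0.06 + 0.03 + 0.07 = 0.24.
Product: 0.29 × 0.24 = 0.070.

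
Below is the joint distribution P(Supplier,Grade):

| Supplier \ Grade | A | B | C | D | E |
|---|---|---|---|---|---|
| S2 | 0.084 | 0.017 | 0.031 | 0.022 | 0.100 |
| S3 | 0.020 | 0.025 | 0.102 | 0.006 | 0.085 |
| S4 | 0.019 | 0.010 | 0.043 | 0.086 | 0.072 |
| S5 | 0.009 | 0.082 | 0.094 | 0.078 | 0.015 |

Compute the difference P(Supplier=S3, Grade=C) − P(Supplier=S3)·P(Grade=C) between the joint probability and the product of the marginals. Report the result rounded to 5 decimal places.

P(Supplier=S3) = 0.020 + 0.025 + 0.102 + 0.006 + 0.085 = 0.238.
P(Grade=C) = 0.031 + 0.102 + 0.043 + 0.094 = 0.270.
P(Supplier=S3, Grade=C) − P(Supplier=S3)P(Grade=C) = 0.102 − 0.238×0.270 = 0.03774.

0.03774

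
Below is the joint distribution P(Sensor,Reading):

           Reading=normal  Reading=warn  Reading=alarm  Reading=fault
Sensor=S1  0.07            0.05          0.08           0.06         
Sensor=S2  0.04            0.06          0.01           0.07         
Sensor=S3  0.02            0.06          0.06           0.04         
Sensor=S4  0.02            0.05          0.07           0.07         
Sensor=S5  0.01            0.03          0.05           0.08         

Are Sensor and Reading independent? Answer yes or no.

no

P(Sensor=S2) = 0.18 and P(Reading=alarm) = 0.27, so their product is 0.0486, but P(Sensor=S2, Reading=alarm) = 0.01. Since these differ, Sensor and Reading are not independent.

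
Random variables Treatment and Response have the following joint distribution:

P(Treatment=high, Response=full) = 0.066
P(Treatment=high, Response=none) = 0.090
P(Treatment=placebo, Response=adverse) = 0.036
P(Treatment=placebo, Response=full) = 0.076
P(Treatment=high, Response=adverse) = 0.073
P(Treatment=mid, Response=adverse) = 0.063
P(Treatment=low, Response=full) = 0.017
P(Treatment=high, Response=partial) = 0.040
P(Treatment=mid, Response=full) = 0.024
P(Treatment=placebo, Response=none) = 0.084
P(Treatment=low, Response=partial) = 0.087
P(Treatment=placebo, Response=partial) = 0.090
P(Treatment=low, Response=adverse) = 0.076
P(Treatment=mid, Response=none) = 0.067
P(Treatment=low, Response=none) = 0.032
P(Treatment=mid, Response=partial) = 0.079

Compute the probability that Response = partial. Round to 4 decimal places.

P(Response=partial) = 0.090 + 0.087 + 0.079 + 0.040 = 0.296.

0.2960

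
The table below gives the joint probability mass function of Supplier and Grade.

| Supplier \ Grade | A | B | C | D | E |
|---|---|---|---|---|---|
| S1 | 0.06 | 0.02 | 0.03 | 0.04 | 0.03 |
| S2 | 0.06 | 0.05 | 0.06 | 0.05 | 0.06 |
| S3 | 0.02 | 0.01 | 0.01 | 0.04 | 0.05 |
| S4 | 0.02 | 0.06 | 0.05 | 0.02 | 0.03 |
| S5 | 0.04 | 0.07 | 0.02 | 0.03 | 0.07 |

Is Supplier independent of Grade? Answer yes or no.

P(Supplier=S1) = 0.18 and P(Grade=A) = 0.20, so their product is 0.0360, but P(Supplier=S1, Grade=A) = 0.06. Since these differ, Supplier and Grade are not independent.

no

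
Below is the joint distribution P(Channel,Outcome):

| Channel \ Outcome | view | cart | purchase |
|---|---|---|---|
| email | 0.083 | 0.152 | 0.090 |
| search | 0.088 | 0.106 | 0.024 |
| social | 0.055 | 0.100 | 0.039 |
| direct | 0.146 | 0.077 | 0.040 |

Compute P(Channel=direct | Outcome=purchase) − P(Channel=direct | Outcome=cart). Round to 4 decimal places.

P(Outcome=purchase) = 0.090 + 0.024 + 0.039 + 0.040 = 0.193; P(Channel=direct | Outcome=purchase) = 0.040/0.193 = 0.20725.
P(Outcome=cart) = 0.152 + 0.106 + 0.100 + 0.077 = 0.435; P(Channel=direct | Outcome=cart) = 0.077/0.435 = 0.17701.
Difference = 0.0302.

0.0302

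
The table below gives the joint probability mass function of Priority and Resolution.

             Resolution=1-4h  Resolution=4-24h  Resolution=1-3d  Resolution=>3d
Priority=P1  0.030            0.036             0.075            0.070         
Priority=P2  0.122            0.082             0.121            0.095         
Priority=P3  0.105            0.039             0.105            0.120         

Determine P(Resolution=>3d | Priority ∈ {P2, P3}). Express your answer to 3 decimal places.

0.272

P(Priority=P2) = 0.122 + 0.082 + 0.121 + 0.095 = 0.420.
P(Priority=P3) = 0.105 + 0.039 + 0.105 + 0.120 = 0.369.
P(Priority ∈ {P2, P3}) = 0.420 + 0.369 = 0.789; P(Resolution=>3d, Priority ∈ {P2, P3}) = 0.095 + 0.120 = 0.215.
P(Resolution=>3d | Priority ∈ {P2, P3}) = 0.215/0.789 = 0.272.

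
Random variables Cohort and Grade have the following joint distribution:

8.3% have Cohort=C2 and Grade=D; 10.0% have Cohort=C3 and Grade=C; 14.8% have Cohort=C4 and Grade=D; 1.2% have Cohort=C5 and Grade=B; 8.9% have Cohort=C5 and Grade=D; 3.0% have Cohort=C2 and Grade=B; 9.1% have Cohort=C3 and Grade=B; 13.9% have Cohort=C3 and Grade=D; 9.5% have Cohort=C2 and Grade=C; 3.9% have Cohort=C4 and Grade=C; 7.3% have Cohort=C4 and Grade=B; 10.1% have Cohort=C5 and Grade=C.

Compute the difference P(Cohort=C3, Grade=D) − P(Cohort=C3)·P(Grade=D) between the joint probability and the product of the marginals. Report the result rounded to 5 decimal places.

-0.01247

P(Cohort=C3) = 0.091 + 0.100 + 0.139 = 0.330.
P(Grade=D) = 0.083 + 0.139 + 0.148 + 0.089 = 0.459.
P(Cohort=C3, Grade=D) − P(Cohort=C3)P(Grade=D) = 0.139 − 0.330×0.459 = -0.01247.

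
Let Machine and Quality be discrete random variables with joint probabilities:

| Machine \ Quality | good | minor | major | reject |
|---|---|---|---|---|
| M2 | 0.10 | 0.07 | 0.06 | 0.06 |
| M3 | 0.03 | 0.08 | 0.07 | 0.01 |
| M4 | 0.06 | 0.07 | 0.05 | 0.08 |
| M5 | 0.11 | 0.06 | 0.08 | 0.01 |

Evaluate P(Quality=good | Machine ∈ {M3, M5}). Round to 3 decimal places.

0.311

P(Machine=M3) = 0.03 + 0.08 + 0.07 + 0.01 = 0.19.
P(Machine=M5) = 0.11 + 0.06 + 0.08 + 0.01 = 0.26.
P(Machine ∈ {M3, M5}) = 0.19 + 0.26 = 0.45; P(Quality=good, Machine ∈ {M3, M5}) = 0.03 + 0.11 = 0.14.
P(Quality=good | Machine ∈ {M3, M5}) = 0.14/0.45 = 0.311.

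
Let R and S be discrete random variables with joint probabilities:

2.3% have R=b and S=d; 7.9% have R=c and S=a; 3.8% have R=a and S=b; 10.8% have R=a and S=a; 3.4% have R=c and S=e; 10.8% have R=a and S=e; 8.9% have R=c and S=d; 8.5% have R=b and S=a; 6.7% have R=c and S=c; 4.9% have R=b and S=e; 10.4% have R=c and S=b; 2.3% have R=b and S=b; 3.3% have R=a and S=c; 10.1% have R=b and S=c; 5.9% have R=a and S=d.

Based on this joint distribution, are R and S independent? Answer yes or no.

P(R=b) = 0.281 and P(S=c) = 0.201, so their product is 0.05648, but P(R=b, S=c) = 0.101. Since these differ, R and S are not independent.

no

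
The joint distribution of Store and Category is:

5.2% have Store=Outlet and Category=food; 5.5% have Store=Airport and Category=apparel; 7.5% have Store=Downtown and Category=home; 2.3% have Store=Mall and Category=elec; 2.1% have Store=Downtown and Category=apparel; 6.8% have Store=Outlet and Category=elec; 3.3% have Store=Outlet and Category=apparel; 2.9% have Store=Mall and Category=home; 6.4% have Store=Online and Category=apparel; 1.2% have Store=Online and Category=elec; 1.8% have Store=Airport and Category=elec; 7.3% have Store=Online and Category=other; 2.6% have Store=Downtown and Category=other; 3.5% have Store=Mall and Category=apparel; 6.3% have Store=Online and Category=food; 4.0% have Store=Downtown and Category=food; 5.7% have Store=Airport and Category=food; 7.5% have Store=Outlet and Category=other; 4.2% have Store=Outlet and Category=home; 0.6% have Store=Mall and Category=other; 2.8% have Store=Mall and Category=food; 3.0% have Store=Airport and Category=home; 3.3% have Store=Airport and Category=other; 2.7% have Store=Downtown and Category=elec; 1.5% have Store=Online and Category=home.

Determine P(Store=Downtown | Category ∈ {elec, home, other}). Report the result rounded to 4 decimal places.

P(Category=elec) = 0.027 + 0.023 + 0.018 + 0.068 + 0.012 = 0.148.
P(Category=home) = 0.075 + 0.029 + 0.030 + 0.042 + 0.015 = 0.191.
P(Category=other) = 0.026 + 0.006 + 0.033 + 0.075 + 0.073 = 0.213.
P(Category ∈ {elec, home, other}) = 0.148 + 0.191 + 0.213 = 0.552; P(Store=Downtown, Category ∈ {elec, home, other}) = 0.027 + 0.075 + 0.026 = 0.128.
P(Store=Downtown | Category ∈ {elec, home, other}) = 0.128/0.552 = 0.2319.

0.2319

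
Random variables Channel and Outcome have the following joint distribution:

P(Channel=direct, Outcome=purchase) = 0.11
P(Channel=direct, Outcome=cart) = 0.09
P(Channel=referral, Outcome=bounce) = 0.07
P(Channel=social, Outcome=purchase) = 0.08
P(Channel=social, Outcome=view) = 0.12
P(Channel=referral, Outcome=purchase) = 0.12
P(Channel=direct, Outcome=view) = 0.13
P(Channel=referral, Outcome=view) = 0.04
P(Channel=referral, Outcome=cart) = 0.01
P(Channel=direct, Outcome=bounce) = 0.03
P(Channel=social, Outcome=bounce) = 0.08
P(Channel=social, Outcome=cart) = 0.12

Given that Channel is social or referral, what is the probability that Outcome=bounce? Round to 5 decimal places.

P(Channel=social) = 0.08 + 0.12 + 0.12 + 0.08 = 0.40.
P(Channel=referral) = 0.07 + 0.04 + 0.01 + 0.12 = 0.24.
P(Channel ∈ {social, referral}) = 0.40 + 0.24 = 0.64; P(Outcome=bounce, Channel ∈ {social, referral}) = 0.08 + 0.07 = 0.15.
P(Outcome=bounce | Channel ∈ {social, referral}) = 0.15/0.64 = 0.23438.

0.23438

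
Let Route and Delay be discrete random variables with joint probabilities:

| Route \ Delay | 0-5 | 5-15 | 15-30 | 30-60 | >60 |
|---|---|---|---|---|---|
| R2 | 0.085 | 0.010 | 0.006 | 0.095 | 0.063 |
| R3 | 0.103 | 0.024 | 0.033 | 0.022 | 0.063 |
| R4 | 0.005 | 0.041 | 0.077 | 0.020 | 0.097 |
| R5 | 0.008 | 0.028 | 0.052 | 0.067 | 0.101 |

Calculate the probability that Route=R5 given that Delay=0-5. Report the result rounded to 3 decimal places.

P(Delay=0-5) = 0.085 + 0.103 + 0.005 + 0.008 = 0.201.
P(Route=R5 | Delay=0-5) = 0.008/0.201 = 0.040.

0.040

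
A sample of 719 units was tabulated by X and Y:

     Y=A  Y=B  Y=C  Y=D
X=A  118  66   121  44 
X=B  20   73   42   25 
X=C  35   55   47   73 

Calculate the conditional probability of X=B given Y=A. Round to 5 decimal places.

0.11561

Total with Y=A: 118 + 20 + 35 = 173.
P(X=B | Y=A) = 20/173 = 0.11561.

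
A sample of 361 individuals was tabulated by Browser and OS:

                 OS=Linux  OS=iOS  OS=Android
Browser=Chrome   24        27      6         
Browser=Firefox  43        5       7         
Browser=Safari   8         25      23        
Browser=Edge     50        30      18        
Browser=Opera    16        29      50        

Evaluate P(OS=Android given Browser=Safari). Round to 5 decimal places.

Total with Browser=Safari: 8 + 25 + 23 = 56.
P(OS=Android | Browser=Safari) = 23/56 = 0.41071.

0.41071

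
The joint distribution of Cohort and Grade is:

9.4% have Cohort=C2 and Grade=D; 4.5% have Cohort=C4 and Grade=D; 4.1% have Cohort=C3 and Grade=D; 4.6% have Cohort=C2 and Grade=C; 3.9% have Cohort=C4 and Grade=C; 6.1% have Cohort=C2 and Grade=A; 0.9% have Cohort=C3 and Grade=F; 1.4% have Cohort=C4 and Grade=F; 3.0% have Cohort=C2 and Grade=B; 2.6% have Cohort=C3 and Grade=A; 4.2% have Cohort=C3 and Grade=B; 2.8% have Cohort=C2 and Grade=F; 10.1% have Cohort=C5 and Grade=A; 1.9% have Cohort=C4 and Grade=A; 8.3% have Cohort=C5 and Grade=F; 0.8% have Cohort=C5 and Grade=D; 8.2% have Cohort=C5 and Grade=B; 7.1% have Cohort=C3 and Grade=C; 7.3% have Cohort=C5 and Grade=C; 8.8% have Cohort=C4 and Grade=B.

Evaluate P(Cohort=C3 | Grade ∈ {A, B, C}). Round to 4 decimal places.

P(Grade=A) = 0.061 + 0.026 + 0.019 + 0.101 = 0.207.
P(Grade=B) = 0.030 + 0.042 + 0.088 + 0.082 = 0.242.
P(Grade=C) = 0.046 + 0.071 + 0.039 + 0.073 = 0.229.
P(Grade ∈ {A, B, C}) = 0.207 + 0.242 + 0.229 = 0.678; P(Cohort=C3, Grade ∈ {A, B, C}) = 0.026 + 0.042 + 0.071 = 0.139.
P(Cohort=C3 | Grade ∈ {A, B, C}) = 0.139/0.678 = 0.2050.

0.2050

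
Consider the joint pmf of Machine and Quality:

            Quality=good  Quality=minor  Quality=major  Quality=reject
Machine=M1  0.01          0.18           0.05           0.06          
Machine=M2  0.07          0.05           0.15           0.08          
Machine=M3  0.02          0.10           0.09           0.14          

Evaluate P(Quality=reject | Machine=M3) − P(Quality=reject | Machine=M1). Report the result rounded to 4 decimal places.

0.2000

P(Machine=M3) = 0.02 + 0.10 + 0.09 + 0.14 = 0.35; P(Quality=reject | Machine=M3) = 0.14/0.35 = 0.40000.
P(Machine=M1) = 0.01 + 0.18 + 0.05 + 0.06 = 0.30; P(Quality=reject | Machine=M1) = 0.06/0.30 = 0.20000.
Difference = 0.2000.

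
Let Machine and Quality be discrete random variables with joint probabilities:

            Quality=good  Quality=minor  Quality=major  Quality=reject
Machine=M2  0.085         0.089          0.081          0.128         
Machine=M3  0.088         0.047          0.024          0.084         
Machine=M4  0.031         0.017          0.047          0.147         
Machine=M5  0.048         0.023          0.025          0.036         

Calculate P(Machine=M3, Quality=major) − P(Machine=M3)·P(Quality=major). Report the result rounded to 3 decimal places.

P(Machine=M3) = 0.088 + 0.047 + 0.024 + 0.084 = 0.243.
P(Quality=major) = 0.081 + 0.024 + 0.047 + 0.025 = 0.177.
P(Machine=M3, Quality=major) − P(Machine=M3)P(Quality=major) = 0.024 − 0.243×0.177 = -0.019.

-0.019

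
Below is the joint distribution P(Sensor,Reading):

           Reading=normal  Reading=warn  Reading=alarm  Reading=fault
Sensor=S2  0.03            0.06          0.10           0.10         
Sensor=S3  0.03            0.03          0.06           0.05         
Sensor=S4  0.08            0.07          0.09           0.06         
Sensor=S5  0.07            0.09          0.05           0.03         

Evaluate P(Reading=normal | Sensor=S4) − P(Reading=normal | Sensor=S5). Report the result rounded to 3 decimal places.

-0.025

P(Sensor=S4) = 0.08 + 0.07 + 0.09 + 0.06 = 0.30; P(Reading=normal | Sensor=S4) = 0.08/0.30 = 0.2667.
P(Sensor=S5) = 0.07 + 0.09 + 0.05 + 0.03 = 0.24; P(Reading=normal | Sensor=S5) = 0.07/0.24 = 0.2917.
Difference = -0.025.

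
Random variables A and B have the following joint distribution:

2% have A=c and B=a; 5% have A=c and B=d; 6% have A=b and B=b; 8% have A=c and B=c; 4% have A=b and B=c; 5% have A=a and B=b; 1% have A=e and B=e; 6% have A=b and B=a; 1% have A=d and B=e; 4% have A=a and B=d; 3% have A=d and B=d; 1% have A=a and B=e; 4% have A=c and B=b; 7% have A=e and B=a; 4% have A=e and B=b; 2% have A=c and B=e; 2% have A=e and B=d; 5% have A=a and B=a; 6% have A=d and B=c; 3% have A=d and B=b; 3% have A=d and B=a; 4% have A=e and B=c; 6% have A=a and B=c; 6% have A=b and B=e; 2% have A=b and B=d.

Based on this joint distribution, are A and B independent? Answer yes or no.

P(A=b) = 0.24 and P(B=e) = 0.11, so their product is 0.0264, but P(A=b, B=e) = 0.06. Since these differ, A and B are not independent.

no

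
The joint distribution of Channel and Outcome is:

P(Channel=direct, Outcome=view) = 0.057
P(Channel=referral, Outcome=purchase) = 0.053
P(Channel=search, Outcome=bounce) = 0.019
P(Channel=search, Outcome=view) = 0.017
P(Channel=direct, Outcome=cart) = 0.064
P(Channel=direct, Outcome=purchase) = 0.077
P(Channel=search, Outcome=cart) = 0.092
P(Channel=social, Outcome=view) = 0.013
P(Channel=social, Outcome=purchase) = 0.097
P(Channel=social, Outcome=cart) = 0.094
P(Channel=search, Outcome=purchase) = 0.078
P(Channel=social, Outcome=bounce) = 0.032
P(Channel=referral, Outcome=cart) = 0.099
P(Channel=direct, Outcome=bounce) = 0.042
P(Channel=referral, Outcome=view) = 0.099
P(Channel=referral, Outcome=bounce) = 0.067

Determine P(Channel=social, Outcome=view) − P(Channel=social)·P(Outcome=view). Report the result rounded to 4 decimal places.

-0.0309

P(Channel=social) = 0.032 + 0.013 + 0.094 + 0.097 = 0.236.
P(Outcome=view) = 0.017 + 0.013 + 0.057 + 0.099 = 0.186.
P(Channel=social, Outcome=view) − P(Channel=social)P(Outcome=view) = 0.013 − 0.236×0.186 = -0.0309.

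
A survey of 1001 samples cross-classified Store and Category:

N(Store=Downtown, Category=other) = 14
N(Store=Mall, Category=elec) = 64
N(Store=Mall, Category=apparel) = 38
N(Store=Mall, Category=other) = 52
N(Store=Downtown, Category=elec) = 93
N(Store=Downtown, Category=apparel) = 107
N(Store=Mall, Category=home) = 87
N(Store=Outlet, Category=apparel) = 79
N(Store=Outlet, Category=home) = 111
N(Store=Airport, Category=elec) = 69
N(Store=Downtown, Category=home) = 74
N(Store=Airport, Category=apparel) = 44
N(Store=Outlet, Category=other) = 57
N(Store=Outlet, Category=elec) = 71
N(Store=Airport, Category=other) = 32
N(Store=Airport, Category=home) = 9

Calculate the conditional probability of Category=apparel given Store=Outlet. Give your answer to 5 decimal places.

Total with Store=Outlet: 79 + 71 + 111 + 57 = 318.
P(Category=apparel | Store=Outlet) = 79/318 = 0.24843.

0.24843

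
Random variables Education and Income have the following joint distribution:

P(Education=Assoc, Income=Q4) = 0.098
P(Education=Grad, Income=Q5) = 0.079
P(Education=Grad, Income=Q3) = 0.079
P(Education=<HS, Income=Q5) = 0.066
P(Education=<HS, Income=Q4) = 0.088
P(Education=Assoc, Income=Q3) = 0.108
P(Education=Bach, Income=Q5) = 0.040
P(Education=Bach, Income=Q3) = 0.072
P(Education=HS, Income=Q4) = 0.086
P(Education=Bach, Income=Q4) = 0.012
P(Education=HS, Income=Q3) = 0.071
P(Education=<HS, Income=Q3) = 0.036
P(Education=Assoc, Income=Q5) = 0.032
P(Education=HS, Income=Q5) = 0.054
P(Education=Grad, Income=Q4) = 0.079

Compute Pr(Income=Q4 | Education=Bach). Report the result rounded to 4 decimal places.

0.0968

P(Education=Bach) = 0.072 + 0.012 + 0.040 = 0.124.
P(Income=Q4 | Education=Bach) = 0.012/0.124 = 0.0968.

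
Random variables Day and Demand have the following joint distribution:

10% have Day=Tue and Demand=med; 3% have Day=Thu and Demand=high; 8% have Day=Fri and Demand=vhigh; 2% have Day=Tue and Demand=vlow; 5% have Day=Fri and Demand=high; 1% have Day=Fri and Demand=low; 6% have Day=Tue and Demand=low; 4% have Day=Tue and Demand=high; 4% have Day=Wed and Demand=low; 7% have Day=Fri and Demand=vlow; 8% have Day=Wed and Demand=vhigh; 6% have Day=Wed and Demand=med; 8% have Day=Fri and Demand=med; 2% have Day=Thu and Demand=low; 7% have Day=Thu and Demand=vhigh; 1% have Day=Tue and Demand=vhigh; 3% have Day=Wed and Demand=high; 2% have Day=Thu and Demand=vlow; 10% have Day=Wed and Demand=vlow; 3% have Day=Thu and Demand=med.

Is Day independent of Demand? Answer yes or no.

no

P(Day=Tue) = 0.23 and P(Demand=vhigh) = 0.24, so their product is 0.0552, but P(Day=Tue, Demand=vhigh) = 0.01. Since these differ, Day and Demand are not independent.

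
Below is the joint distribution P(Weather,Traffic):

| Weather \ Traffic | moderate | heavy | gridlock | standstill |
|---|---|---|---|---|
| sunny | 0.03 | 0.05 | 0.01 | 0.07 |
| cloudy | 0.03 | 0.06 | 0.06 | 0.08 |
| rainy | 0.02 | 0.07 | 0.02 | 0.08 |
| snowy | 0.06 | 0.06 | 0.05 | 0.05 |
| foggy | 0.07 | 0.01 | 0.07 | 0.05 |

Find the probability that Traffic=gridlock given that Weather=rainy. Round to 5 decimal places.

P(Weather=rainy) = 0.02 + 0.07 + 0.02 + 0.08 = 0.19.
P(Traffic=gridlock | Weather=rainy) = 0.02/0.19 = 0.10526.

0.10526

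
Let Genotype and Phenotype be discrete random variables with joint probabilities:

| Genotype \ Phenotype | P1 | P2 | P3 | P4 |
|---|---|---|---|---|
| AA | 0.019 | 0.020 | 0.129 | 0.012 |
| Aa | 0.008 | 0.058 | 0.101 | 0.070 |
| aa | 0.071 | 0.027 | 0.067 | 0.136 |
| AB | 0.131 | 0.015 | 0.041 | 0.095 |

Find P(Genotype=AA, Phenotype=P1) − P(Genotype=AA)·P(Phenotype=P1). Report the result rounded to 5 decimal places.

-0.02222

P(Genotype=AA) = 0.019 + 0.020 + 0.129 + 0.012 = 0.180.
P(Phenotype=P1) = 0.019 + 0.008 + 0.071 + 0.131 = 0.229.
P(Genotype=AA, Phenotype=P1) − P(Genotype=AA)P(Phenotype=P1) = 0.019 − 0.180×0.229 = -0.02222.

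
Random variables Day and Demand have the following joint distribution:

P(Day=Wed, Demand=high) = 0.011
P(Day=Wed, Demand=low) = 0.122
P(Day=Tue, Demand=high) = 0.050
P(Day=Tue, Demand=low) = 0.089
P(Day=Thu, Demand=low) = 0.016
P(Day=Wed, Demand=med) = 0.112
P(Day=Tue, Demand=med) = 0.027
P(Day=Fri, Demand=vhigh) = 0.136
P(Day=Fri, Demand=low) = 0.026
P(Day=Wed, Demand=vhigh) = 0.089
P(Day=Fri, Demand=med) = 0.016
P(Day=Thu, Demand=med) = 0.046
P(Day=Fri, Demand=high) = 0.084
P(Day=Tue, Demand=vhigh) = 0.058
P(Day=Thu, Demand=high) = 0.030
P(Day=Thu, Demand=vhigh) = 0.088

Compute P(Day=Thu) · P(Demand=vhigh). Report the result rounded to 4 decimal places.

0.0668

P(Day=Thu) = 0.016 + 0.046 + 0.030 + 0.088 = 0.180.
P(Demand=vhigh) = 0.058 + 0.089 + 0.088 + 0.136 = 0.371.
Product: 0.180 × 0.371 = 0.0668.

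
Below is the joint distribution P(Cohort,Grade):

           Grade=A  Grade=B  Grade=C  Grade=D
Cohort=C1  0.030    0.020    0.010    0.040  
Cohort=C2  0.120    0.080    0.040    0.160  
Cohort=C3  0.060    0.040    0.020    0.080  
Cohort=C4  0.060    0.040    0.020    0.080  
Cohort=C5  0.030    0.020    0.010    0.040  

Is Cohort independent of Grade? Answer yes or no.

Every cell satisfies P(Cohort,Grade) = P(Cohort)·P(Grade). For instance P(Cohort=C4) = 0.200, P(Grade=C) = 0.100, and 0.200×0.100 = 0.020 matches the joint entry. So Cohort and Grade are independent.

yes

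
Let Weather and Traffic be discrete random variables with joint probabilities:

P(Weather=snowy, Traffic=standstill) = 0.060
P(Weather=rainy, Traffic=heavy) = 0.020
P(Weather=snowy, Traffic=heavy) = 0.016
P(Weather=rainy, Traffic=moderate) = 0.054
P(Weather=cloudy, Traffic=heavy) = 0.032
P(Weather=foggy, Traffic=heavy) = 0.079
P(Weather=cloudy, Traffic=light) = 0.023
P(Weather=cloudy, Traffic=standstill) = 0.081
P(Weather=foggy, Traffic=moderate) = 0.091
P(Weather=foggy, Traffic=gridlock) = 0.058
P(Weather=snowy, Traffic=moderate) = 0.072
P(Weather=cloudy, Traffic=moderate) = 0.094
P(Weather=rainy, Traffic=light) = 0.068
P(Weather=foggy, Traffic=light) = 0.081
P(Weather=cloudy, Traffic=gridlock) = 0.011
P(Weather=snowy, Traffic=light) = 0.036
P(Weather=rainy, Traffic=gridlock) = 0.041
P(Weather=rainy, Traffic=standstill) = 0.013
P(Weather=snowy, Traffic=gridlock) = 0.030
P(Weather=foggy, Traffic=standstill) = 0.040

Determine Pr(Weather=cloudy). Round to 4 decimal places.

0.2410

P(Weather=cloudy) = 0.023 + 0.094 + 0.032 + 0.011 + 0.081 = 0.241.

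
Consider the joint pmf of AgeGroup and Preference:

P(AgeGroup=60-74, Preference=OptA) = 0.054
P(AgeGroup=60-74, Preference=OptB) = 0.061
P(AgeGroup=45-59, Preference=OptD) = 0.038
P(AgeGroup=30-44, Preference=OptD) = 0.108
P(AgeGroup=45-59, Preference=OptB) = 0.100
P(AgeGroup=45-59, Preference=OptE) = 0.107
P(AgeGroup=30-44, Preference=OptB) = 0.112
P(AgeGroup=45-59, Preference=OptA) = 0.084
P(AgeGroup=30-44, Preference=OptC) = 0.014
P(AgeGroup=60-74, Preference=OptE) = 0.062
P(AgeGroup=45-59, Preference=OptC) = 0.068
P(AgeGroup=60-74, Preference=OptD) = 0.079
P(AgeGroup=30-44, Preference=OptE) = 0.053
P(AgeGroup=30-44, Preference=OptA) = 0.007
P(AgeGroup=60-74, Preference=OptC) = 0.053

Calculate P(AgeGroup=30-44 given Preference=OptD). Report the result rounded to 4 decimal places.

0.4800

P(Preference=OptD) = 0.108 + 0.038 + 0.079 = 0.225.
P(AgeGroup=30-44 | Preference=OptD) = 0.108/0.225 = 0.4800.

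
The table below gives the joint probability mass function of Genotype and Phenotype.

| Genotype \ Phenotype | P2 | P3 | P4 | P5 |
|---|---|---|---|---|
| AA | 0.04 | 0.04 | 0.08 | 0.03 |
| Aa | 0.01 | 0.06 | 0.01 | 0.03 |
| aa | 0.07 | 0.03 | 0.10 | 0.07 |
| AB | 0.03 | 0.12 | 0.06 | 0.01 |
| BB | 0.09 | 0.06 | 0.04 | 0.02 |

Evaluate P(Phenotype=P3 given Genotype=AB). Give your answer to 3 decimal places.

0.545

P(Genotype=AB) = 0.03 + 0.12 + 0.06 + 0.01 = 0.22.
P(Phenotype=P3 | Genotype=AB) = 0.12/0.22 = 0.545.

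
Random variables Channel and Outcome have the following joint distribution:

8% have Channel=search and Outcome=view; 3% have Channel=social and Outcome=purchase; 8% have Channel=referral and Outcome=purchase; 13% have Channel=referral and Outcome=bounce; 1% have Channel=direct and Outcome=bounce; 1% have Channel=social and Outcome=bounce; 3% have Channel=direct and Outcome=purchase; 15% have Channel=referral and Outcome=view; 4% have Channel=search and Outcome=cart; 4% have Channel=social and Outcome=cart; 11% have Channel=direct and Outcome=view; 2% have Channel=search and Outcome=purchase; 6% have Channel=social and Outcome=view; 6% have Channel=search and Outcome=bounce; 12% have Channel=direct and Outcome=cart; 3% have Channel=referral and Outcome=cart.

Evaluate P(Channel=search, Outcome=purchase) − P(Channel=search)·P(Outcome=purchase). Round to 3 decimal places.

-0.012

P(Channel=search) = 0.06 + 0.08 + 0.04 + 0.02 = 0.20.
P(Outcome=purchase) = 0.02 + 0.03 + 0.03 + 0.08 = 0.16.
P(Channel=search, Outcome=purchase) − P(Channel=search)P(Outcome=purchase) = 0.02 − 0.20×0.16 = -0.012.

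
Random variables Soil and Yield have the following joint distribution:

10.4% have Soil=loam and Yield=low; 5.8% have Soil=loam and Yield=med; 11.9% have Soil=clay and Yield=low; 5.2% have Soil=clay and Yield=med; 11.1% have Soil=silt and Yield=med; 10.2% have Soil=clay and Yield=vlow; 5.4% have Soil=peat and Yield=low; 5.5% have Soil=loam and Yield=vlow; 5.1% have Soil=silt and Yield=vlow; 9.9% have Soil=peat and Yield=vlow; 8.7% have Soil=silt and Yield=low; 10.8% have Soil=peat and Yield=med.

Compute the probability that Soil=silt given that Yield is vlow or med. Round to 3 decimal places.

0.255

P(Yield=vlow) = 0.055 + 0.102 + 0.051 + 0.099 = 0.307.
P(Yield=med) = 0.058 + 0.052 + 0.111 + 0.108 = 0.329.
P(Yield ∈ {vlow, med}) = 0.307 + 0.329 = 0.636; P(Soil=silt, Yield ∈ {vlow, med}) = 0.051 + 0.111 = 0.162.
P(Soil=silt | Yield ∈ {vlow, med}) = 0.162/0.636 = 0.255.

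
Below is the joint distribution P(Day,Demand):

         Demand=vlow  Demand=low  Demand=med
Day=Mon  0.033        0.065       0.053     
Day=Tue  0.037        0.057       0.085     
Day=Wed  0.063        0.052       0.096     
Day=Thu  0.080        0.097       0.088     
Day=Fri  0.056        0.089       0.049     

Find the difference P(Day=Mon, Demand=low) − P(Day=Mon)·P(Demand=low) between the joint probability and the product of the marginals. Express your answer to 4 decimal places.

0.0106

P(Day=Mon) = 0.033 + 0.065 + 0.053 = 0.151.
P(Demand=low) = 0.065 + 0.057 + 0.052 + 0.097 + 0.089 = 0.360.
P(Day=Mon, Demand=low) − P(Day=Mon)P(Demand=low) = 0.065 − 0.151×0.360 = 0.0106.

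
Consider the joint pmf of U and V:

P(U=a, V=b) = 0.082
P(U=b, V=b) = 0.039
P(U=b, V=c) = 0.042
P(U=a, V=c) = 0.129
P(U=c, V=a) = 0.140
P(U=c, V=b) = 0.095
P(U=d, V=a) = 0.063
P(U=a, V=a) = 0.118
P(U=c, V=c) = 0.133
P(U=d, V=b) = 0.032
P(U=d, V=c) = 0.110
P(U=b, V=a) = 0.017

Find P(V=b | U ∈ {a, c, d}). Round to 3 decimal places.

0.232

P(U=a) = 0.118 + 0.082 + 0.129 = 0.329.
P(U=c) = 0.140 + 0.095 + 0.133 = 0.368.
P(U=d) = 0.063 + 0.032 + 0.110 = 0.205.
P(U ∈ {a, c, d}) = 0.329 + 0.368 + 0.205 = 0.902; P(V=b, U ∈ {a, c, d}) = 0.082 + 0.095 + 0.032 = 0.209.
P(V=b | U ∈ {a, c, d}) = 0.209/0.902 = 0.232.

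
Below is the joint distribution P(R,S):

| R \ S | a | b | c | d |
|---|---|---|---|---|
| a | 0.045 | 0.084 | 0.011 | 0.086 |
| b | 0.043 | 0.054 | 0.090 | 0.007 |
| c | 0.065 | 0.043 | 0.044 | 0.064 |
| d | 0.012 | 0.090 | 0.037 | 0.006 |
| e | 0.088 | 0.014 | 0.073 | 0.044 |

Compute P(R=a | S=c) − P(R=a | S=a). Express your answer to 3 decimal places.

P(S=c) = 0.011 + 0.090 + 0.044 + 0.037 + 0.073 = 0.255; P(R=a | S=c) = 0.011/0.255 = 0.0431.
P(S=a) = 0.045 + 0.043 + 0.065 + 0.012 + 0.088 = 0.253; P(R=a | S=a) = 0.045/0.253 = 0.1779.
Difference = -0.135.

-0.135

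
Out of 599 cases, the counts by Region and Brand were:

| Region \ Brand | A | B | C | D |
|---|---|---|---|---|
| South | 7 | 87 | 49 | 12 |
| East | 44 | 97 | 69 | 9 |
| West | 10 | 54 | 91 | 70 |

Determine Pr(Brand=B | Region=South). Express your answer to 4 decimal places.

0.5613

Total with Region=South: 7 + 87 + 49 + 12 = 155.
P(Brand=B | Region=South) = 87/155 = 0.5613.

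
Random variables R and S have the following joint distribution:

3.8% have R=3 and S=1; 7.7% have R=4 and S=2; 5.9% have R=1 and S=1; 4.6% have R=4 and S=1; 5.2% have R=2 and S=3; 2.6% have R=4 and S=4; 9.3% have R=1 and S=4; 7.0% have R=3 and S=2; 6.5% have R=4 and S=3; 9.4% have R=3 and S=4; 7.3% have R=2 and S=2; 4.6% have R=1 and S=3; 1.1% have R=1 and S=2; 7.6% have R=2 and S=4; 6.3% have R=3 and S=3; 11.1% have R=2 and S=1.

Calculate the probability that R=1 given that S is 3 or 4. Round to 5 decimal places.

P(S=3) = 0.046 + 0.052 + 0.063 + 0.065 = 0.226.
P(S=4) = 0.093 + 0.076 + 0.094 + 0.026 = 0.289.
P(S ∈ {3, 4}) = 0.226 + 0.289 = 0.515; P(R=1, S ∈ {3, 4}) = 0.046 + 0.093 = 0.139.
P(R=1 | S ∈ {3, 4}) = 0.139/0.515 = 0.26990.

0.26990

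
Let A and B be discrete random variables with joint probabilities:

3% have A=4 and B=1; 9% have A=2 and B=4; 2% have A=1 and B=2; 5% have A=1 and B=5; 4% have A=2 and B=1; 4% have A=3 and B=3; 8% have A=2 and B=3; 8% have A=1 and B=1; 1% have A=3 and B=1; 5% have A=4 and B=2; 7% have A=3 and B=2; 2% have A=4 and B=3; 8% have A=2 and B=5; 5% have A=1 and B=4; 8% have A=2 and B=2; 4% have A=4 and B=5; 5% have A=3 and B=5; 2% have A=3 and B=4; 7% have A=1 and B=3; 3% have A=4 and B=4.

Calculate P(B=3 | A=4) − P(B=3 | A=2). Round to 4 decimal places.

-0.0986

P(A=4) = 0.03 + 0.05 + 0.02 + 0.03 + 0.04 = 0.17; P(B=3 | A=4) = 0.02/0.17 = 0.11765.
P(A=2) = 0.04 + 0.08 + 0.08 + 0.09 + 0.08 = 0.37; P(B=3 | A=2) = 0.08/0.37 = 0.21622.
Difference = -0.0986.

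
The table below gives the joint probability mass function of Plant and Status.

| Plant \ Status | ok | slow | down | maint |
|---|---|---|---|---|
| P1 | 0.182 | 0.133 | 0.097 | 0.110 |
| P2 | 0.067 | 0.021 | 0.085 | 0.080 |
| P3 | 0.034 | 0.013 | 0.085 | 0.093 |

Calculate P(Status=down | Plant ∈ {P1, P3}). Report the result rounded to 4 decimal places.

P(Plant=P1) = 0.182 + 0.133 + 0.097 + 0.110 = 0.522.
P(Plant=P3) = 0.034 + 0.013 + 0.085 + 0.093 = 0.225.
P(Plant ∈ {P1, P3}) = 0.522 + 0.225 = 0.747; P(Status=down, Plant ∈ {P1, P3}) = 0.097 + 0.085 = 0.182.
P(Status=down | Plant ∈ {P1, P3}) = 0.182/0.747 = 0.2436.

0.2436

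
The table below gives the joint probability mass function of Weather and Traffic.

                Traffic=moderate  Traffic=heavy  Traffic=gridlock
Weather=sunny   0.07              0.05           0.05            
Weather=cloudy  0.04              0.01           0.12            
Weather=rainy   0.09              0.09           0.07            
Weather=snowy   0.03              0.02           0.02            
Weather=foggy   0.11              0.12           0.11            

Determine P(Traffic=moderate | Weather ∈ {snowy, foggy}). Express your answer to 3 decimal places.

P(Weather=snowy) = 0.03 + 0.02 + 0.02 = 0.07.
P(Weather=foggy) = 0.11 + 0.12 + 0.11 = 0.34.
P(Weather ∈ {snowy, foggy}) = 0.07 + 0.34 = 0.41; P(Traffic=moderate, Weather ∈ {snowy, foggy}) = 0.03 + 0.11 = 0.14.
P(Traffic=moderate | Weather ∈ {snowy, foggy}) = 0.14/0.41 = 0.341.

0.341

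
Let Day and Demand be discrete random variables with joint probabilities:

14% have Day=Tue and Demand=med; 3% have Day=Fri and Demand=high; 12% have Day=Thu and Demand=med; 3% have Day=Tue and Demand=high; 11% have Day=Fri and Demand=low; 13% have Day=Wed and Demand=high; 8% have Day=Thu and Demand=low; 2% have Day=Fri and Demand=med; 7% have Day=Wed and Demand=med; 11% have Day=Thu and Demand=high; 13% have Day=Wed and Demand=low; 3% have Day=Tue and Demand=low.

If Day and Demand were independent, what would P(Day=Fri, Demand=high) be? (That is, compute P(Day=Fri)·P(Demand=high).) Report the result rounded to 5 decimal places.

0.04800

P(Day=Fri) = 0.11 + 0.02 + 0.03 = 0.16.
P(Demand=high) = 0.03 + 0.13 + 0.11 + 0.03 = 0.30.
Product: 0.16 × 0.30 = 0.04800.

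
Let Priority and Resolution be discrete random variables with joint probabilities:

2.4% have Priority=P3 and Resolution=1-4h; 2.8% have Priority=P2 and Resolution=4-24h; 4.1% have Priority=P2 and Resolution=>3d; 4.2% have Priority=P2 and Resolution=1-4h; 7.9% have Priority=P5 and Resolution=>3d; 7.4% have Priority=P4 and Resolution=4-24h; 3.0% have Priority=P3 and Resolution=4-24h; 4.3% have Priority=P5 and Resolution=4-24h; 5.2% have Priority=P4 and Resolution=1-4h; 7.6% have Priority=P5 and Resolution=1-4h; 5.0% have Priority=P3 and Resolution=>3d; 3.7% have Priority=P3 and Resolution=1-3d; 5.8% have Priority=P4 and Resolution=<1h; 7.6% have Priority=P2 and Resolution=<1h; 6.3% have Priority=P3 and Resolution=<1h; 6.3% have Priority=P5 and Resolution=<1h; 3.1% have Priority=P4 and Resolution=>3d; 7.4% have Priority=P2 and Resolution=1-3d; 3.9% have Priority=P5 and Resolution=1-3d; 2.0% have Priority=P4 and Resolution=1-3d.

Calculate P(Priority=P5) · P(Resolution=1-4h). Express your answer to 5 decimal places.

P(Priority=P5) = 0.063 + 0.076 + 0.043 + 0.039 + 0.079 = 0.300.
P(Resolution=1-4h) = 0.042 + 0.024 + 0.052 + 0.076 = 0.194.
Product: 0.300 × 0.194 = 0.05820.

0.05820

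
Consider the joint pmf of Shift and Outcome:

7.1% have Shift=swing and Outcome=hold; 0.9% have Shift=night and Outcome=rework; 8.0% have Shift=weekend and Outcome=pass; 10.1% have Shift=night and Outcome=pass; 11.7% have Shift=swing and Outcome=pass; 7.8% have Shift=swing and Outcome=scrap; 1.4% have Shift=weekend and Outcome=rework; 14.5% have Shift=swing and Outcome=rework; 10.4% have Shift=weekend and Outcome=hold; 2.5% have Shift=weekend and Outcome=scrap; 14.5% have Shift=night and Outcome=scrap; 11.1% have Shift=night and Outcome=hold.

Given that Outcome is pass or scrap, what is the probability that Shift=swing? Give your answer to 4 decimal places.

P(Outcome=pass) = 0.117 + 0.101 + 0.080 = 0.298.
P(Outcome=scrap) = 0.078 + 0.145 + 0.025 = 0.248.
P(Outcome ∈ {pass, scrap}) = 0.298 + 0.248 = 0.546; P(Shift=swing, Outcome ∈ {pass, scrap}) = 0.117 + 0.078 = 0.195.
P(Shift=swing | Outcome ∈ {pass, scrap}) = 0.195/0.546 = 0.3571.

0.3571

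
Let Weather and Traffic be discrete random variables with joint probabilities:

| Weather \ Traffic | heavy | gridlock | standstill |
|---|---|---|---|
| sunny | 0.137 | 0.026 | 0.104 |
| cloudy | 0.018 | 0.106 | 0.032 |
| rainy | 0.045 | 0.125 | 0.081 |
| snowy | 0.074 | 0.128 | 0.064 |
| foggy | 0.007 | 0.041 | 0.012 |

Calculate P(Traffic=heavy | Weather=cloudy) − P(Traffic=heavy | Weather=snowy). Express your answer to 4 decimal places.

P(Weather=cloudy) = 0.018 + 0.106 + 0.032 = 0.156; P(Traffic=heavy | Weather=cloudy) = 0.018/0.156 = 0.11538.
P(Weather=snowy) = 0.074 + 0.128 + 0.064 = 0.266; P(Traffic=heavy | Weather=snowy) = 0.074/0.266 = 0.27820.
Difference = -0.1628.

-0.1628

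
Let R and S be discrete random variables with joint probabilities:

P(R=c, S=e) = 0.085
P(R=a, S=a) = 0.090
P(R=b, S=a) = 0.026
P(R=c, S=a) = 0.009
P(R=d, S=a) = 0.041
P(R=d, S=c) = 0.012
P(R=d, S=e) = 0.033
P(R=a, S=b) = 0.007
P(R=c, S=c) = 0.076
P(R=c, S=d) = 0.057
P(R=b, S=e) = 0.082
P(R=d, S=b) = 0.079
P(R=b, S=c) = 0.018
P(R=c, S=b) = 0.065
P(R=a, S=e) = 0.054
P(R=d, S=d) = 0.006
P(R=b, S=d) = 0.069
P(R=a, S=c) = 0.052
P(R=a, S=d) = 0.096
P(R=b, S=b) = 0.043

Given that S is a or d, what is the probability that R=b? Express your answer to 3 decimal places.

0.241

P(S=a) = 0.090 + 0.026 + 0.009 + 0.041 = 0.166.
P(S=d) = 0.096 + 0.069 + 0.057 + 0.006 = 0.228.
P(S ∈ {a, d}) = 0.166 + 0.228 = 0.394; P(R=b, S ∈ {a, d}) = 0.026 + 0.069 = 0.095.
P(R=b | S ∈ {a, d}) = 0.095/0.394 = 0.241.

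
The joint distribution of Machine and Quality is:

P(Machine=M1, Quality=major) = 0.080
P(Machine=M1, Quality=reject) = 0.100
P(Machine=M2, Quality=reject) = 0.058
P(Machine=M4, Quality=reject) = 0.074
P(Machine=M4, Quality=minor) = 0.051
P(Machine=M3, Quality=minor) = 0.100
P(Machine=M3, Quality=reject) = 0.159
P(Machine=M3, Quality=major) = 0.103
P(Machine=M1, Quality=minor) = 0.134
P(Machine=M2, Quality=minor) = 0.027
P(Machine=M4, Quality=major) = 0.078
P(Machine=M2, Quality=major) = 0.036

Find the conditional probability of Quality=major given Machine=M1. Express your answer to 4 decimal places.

P(Machine=M1) = 0.134 + 0.080 + 0.100 = 0.314.
P(Quality=major | Machine=M1) = 0.080/0.314 = 0.2548.

0.2548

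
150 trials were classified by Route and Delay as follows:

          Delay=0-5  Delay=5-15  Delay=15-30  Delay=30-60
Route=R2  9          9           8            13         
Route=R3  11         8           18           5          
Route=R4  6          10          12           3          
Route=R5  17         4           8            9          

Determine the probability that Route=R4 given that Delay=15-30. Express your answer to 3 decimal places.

Total with Delay=15-30: 8 + 18 + 12 + 8 = 46.
P(Route=R4 | Delay=15-30) = 12/46 = 0.261.

0.261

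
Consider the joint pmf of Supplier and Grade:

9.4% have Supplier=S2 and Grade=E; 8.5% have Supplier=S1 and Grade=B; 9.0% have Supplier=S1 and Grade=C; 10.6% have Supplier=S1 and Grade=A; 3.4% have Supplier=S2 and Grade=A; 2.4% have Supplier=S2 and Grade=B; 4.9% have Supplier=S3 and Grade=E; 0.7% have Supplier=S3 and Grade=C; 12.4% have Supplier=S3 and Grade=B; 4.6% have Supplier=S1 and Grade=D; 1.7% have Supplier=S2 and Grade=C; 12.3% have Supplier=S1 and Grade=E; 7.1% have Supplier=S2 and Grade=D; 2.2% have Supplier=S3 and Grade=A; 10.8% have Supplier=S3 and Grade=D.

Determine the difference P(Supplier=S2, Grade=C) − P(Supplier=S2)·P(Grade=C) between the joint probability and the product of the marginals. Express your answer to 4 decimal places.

P(Supplier=S2) = 0.034 + 0.024 + 0.017 + 0.071 + 0.094 = 0.240.
P(Grade=C) = 0.090 + 0.017 + 0.007 = 0.114.
P(Supplier=S2, Grade=C) − P(Supplier=S2)P(Grade=C) = 0.017 − 0.240×0.114 = -0.0104.

-0.0104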